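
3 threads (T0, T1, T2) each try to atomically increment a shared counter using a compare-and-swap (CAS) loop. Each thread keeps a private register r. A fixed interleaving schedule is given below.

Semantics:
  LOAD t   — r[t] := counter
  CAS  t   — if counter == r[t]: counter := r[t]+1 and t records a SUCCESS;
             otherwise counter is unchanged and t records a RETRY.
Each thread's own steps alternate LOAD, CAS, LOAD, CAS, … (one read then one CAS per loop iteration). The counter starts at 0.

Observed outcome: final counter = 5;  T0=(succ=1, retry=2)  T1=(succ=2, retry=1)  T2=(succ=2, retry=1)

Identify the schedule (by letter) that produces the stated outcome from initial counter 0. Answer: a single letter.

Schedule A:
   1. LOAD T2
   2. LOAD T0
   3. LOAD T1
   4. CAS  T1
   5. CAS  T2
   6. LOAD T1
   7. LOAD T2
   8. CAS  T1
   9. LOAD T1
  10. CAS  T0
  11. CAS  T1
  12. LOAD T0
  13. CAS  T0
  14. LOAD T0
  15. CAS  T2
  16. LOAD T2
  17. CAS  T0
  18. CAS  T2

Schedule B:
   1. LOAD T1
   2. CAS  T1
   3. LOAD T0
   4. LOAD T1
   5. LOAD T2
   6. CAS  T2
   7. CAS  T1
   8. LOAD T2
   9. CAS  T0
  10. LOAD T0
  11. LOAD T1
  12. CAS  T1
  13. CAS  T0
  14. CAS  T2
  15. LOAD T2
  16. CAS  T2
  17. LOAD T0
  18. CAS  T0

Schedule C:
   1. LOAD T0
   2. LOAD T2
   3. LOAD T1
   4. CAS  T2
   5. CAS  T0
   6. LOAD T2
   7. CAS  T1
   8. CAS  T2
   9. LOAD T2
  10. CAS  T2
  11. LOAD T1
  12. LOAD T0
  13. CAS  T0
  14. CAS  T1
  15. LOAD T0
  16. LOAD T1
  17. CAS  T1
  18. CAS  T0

B

Run B:
step 1: T1 LOAD ⇒ load; ctr=0 reg=0
step 2: T1 CAS ⇒ ok; ctr=1 reg=0
step 3: T0 LOAD ⇒ load; ctr=1 reg=1
step 4: T1 LOAD ⇒ load; ctr=1 reg=1
step 5: T2 LOAD ⇒ load; ctr=1 reg=1
step 6: T2 CAS ⇒ ok; ctr=2 reg=1
step 7: T1 CAS ⇒ retry; ctr=2 reg=1
step 8: T2 LOAD ⇒ load; ctr=2 reg=2
step 9: T0 CAS ⇒ retry; ctr=2 reg=1
step 10: T0 LOAD ⇒ load; ctr=2 reg=2
step 11: T1 LOAD ⇒ load; ctr=2 reg=2
step 12: T1 CAS ⇒ ok; ctr=3 reg=2
step 13: T0 CAS ⇒ retry; ctr=3 reg=2
step 14: T2 CAS ⇒ retry; ctr=3 reg=2
step 15: T2 LOAD ⇒ load; ctr=3 reg=3
step 16: T2 CAS ⇒ ok; ctr=4 reg=3
step 17: T0 LOAD ⇒ load; ctr=4 reg=4
step 18: T0 CAS ⇒ ok; ctr=5 reg=4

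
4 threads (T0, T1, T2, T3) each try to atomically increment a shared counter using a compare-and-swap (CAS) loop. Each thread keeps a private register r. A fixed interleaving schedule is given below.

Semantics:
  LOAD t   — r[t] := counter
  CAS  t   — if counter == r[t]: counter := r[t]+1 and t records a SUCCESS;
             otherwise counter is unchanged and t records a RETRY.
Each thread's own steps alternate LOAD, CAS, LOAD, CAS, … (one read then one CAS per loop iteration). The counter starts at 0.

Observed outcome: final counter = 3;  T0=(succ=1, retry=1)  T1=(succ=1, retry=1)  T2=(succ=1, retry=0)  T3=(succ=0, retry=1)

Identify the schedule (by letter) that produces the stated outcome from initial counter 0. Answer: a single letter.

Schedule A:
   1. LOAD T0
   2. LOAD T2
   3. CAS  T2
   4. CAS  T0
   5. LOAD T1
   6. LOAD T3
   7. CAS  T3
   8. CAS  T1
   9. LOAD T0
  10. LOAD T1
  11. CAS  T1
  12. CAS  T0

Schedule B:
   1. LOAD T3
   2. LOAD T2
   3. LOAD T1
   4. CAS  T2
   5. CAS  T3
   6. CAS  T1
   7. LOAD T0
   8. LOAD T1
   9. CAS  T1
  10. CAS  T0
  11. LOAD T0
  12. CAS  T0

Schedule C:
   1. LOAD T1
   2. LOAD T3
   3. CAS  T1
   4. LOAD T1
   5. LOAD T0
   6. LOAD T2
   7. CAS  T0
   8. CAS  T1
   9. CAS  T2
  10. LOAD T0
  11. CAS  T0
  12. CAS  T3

Tracing schedule B:
   1) LOAD T3:  M=0  r_T3=0
   2) LOAD T2:  M=0  r_T2=0
   3) LOAD T1:  M=0  r_T1=0
   4) CAS  T2:  M=1  r_T2=0 ✓
   5) CAS  T3:  M=1  r_T3=0 ✗
   6) CAS  T1:  M=1  r_T1=0 ✗
   7) LOAD T0:  M=1  r_T0=1
   8) LOAD T1:  M=1  r_T1=1
   9) CAS  T1:  M=2  r_T1=1 ✓
  10) CAS  T0:  M=2  r_T0=1 ✗
  11) LOAD T0:  M=2  r_T0=2
  12) CAS  T0:  M=3  r_T0=2 ✓

B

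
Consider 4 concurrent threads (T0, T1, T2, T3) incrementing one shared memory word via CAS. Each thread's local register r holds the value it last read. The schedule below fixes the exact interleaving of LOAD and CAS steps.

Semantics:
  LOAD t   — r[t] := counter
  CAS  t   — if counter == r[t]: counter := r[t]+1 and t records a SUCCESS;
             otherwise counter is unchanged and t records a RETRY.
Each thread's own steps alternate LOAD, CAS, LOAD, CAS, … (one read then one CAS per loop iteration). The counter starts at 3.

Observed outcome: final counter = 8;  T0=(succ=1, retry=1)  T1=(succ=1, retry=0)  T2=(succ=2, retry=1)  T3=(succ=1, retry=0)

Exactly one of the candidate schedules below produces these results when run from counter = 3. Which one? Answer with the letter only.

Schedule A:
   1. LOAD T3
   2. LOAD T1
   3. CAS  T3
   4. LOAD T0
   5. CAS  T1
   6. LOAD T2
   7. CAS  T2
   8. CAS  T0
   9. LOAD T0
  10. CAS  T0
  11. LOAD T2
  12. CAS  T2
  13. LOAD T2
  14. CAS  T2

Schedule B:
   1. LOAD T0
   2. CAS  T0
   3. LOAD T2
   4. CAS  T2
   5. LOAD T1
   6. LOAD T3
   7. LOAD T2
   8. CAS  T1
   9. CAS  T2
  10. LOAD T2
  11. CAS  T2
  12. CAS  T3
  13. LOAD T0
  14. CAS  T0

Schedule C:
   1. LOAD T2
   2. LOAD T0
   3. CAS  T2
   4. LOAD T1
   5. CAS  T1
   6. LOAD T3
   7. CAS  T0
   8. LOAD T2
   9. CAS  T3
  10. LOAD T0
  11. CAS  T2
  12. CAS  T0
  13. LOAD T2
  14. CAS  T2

C

Simulating candidate C:
#1 T2 reads 3
#2 T0 reads 3
#3 T2 CAS(3→4) writes; counter now 4
#4 T1 reads 4
#5 T1 CAS(4→5) writes; counter now 5
#6 T3 reads 5
#7 T0 CAS(3→4) fails; counter now 5
#8 T2 reads 5
#9 T3 CAS(5→6) writes; counter now 6
#10 T0 reads 6
#11 T2 CAS(5→6) fails; counter now 6
#12 T0 CAS(6→7) writes; counter now 7
#13 T2 reads 7
#14 T2 CAS(7→8) writes; counter now 8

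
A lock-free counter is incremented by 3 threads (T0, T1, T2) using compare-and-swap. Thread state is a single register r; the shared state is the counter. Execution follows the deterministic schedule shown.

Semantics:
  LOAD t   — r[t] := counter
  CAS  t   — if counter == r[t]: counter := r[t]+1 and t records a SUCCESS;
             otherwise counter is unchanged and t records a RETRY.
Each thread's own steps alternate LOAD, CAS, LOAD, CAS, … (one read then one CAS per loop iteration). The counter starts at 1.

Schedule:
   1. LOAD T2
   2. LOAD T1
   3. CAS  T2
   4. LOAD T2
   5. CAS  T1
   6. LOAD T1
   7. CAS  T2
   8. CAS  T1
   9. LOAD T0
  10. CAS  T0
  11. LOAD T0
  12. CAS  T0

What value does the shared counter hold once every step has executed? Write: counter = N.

counter = 5

T2 LOAD — after: cnt=1, r=1 — load
T1 LOAD — after: cnt=1, r=1 — load
T2 CAS — after: cnt=2, r=1 — ok
T2 LOAD — after: cnt=2, r=2 — load
T1 CAS — after: cnt=2, r=1 — retry
T1 LOAD — after: cnt=2, r=2 — load
T2 CAS — after: cnt=3, r=2 — ok
T1 CAS — after: cnt=3, r=2 — retry
T0 LOAD — after: cnt=3, r=3 — load
T0 CAS — after: cnt=4, r=3 — ok
T0 LOAD — after: cnt=4, r=4 — load
T0 CAS — after: cnt=5, r=4 — ok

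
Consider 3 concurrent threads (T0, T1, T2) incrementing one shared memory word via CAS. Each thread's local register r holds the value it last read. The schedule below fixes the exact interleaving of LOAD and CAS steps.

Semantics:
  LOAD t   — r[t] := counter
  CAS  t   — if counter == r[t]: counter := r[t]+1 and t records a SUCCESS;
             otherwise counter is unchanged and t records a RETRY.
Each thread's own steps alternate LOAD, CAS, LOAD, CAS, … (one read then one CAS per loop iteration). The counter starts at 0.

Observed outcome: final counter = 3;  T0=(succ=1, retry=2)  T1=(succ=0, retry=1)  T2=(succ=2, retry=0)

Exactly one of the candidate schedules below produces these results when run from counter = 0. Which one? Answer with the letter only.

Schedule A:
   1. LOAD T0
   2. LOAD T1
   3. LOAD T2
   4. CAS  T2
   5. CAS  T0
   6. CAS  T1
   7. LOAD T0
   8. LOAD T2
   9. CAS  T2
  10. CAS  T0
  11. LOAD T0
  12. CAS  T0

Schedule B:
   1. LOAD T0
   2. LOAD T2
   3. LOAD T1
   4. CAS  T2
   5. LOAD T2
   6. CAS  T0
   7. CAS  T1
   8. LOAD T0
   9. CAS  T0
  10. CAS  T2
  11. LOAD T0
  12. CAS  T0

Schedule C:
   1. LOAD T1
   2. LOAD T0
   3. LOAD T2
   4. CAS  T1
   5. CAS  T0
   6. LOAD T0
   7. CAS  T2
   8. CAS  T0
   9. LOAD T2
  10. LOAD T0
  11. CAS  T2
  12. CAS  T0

A

Tracing schedule A:
[1] T0.load  rd  (counter 0, T0.r 0)
[2] T1.load  rd  (counter 0, T1.r 0)
[3] T2.load  rd  (counter 0, T2.r 0)
[4] T2.cas  hit  (counter 1, T2.r 0)
[5] T0.cas  miss  (counter 1, T0.r 0)
[6] T1.cas  miss  (counter 1, T1.r 0)
[7] T0.load  rd  (counter 1, T0.r 1)
[8] T2.load  rd  (counter 1, T2.r 1)
[9] T2.cas  hit  (counter 2, T2.r 1)
[10] T0.cas  miss  (counter 2, T0.r 1)
[11] T0.load  rd  (counter 2, T0.r 2)
[12] T0.cas  hit  (counter 3, T0.r 2)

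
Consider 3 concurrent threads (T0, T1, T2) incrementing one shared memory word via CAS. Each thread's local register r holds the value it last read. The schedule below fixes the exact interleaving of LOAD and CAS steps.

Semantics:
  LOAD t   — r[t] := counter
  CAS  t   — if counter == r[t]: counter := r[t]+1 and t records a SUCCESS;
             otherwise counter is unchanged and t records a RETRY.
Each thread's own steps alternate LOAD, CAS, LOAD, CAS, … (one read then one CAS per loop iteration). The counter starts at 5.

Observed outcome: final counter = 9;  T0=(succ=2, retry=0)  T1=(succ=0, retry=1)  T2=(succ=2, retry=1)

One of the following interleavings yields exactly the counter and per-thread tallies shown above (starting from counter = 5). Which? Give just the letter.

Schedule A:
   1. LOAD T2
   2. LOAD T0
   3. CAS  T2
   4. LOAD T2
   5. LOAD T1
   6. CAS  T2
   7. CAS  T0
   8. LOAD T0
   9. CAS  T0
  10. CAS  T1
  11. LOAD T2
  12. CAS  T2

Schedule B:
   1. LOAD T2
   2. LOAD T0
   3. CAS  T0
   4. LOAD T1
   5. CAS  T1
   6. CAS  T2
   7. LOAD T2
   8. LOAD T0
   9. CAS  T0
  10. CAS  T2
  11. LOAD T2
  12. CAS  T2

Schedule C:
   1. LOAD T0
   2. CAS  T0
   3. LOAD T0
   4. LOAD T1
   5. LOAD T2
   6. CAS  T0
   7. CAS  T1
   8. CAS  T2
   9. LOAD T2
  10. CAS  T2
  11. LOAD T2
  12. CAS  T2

Simulating candidate C:
#1 T0 reads 5
#2 T0 CAS(5→6) writes; counter now 6
#3 T0 reads 6
#4 T1 reads 6
#5 T2 reads 6
#6 T0 CAS(6→7) writes; counter now 7
#7 T1 CAS(6→7) fails; counter now 7
#8 T2 CAS(6→7) fails; counter now 7
#9 T2 reads 7
#10 T2 CAS(7→8) writes; counter now 8
#11 T2 reads 8
#12 T2 CAS(8→9) writes; counter now 9

C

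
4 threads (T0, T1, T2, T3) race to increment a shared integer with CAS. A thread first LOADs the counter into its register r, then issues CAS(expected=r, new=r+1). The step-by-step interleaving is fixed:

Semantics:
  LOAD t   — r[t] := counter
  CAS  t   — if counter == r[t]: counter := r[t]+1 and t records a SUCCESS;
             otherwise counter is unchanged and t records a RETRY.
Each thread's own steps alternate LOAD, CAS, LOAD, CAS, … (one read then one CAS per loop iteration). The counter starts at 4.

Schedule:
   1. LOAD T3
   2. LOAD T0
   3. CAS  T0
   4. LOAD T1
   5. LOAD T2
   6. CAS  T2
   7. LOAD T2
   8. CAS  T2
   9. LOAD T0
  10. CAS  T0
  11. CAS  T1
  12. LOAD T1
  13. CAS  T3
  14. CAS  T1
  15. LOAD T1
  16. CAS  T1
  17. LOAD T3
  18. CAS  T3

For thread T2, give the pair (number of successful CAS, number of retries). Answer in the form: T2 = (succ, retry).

T3 LOAD — after: cnt=4, r=4 — load
T0 LOAD — after: cnt=4, r=4 — load
T0 CAS — after: cnt=5, r=4 — ok
T1 LOAD — after: cnt=5, r=5 — load
T2 LOAD — after: cnt=5, r=5 — load
T2 CAS — after: cnt=6, r=5 — ok
T2 LOAD — after: cnt=6, r=6 — load
T2 CAS — after: cnt=7, r=6 — ok
T0 LOAD — after: cnt=7, r=7 — load
T0 CAS — after: cnt=8, r=7 — ok
T1 CAS — after: cnt=8, r=5 — retry
T1 LOAD — after: cnt=8, r=8 — load
T3 CAS — after: cnt=8, r=4 — retry
T1 CAS — after: cnt=9, r=8 — ok
T1 LOAD — after: cnt=9, r=9 — load
T1 CAS — after: cnt=10, r=9 — ok
T3 LOAD — after: cnt=10, r=10 — load
T3 CAS — after: cnt=11, r=10 — ok

T2 = (2, 0)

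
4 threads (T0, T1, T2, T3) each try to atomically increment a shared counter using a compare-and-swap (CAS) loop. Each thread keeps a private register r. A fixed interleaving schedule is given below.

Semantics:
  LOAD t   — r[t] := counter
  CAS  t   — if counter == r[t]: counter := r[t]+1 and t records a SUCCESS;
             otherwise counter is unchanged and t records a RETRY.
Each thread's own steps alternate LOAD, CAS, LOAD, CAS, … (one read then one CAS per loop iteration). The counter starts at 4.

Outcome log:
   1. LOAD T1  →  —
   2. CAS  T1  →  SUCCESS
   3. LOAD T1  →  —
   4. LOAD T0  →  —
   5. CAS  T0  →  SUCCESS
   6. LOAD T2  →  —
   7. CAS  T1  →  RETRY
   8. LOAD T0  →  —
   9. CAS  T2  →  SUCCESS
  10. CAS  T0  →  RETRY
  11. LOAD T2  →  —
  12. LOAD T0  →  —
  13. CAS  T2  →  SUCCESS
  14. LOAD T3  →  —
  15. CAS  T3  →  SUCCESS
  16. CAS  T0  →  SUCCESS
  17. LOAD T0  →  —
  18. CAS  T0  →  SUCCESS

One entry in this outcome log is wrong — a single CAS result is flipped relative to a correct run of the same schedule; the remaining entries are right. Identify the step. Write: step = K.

Correct run:
step 1: T1 LOAD ⇒ load; ctr=4 reg=4
step 2: T1 CAS ⇒ ok; ctr=5 reg=4
step 3: T1 LOAD ⇒ load; ctr=5 reg=5
step 4: T0 LOAD ⇒ load; ctr=5 reg=5
step 5: T0 CAS ⇒ ok; ctr=6 reg=5
step 6: T2 LOAD ⇒ load; ctr=6 reg=6
step 7: T1 CAS ⇒ retry; ctr=6 reg=5
step 8: T0 LOAD ⇒ load; ctr=6 reg=6
step 9: T2 CAS ⇒ ok; ctr=7 reg=6
step 10: T0 CAS ⇒ retry; ctr=7 reg=6
step 11: T2 LOAD ⇒ load; ctr=7 reg=7
step 12: T0 LOAD ⇒ load; ctr=7 reg=7
step 13: T2 CAS ⇒ ok; ctr=8 reg=7
step 14: T3 LOAD ⇒ load; ctr=8 reg=8
step 15: T3 CAS ⇒ ok; ctr=9 reg=8
step 16: T0 CAS ⇒ retry; ctr=9 reg=7
step 17: T0 LOAD ⇒ load; ctr=9 reg=9
step 18: T0 CAS ⇒ ok; ctr=10 reg=9
Log disagrees first at step 16.

step = 16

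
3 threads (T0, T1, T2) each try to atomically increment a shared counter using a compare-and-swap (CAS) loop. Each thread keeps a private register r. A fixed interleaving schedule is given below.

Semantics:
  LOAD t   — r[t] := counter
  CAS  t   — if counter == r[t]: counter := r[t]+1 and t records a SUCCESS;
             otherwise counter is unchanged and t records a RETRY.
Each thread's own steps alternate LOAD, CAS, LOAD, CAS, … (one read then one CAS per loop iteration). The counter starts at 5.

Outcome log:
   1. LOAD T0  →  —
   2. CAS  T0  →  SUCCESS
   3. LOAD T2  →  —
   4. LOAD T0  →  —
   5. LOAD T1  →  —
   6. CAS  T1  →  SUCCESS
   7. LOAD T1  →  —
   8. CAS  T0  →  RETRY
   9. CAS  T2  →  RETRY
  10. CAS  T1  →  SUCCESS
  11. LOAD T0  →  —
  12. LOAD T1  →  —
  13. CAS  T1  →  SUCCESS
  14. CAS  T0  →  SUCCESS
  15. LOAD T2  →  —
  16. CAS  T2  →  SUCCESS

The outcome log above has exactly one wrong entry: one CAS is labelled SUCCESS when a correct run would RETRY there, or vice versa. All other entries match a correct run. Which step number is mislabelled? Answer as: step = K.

Re-executing:
step 1: T0 LOAD ⇒ load; ctr=5 reg=5
step 2: T0 CAS ⇒ ok; ctr=6 reg=5
step 3: T2 LOAD ⇒ load; ctr=6 reg=6
step 4: T0 LOAD ⇒ load; ctr=6 reg=6
step 5: T1 LOAD ⇒ load; ctr=6 reg=6
step 6: T1 CAS ⇒ ok; ctr=7 reg=6
step 7: T1 LOAD ⇒ load; ctr=7 reg=7
step 8: T0 CAS ⇒ retry; ctr=7 reg=6
step 9: T2 CAS ⇒ retry; ctr=7 reg=6
step 10: T1 CAS ⇒ ok; ctr=8 reg=7
step 11: T0 LOAD ⇒ load; ctr=8 reg=8
step 12: T1 LOAD ⇒ load; ctr=8 reg=8
step 13: T1 CAS ⇒ ok; ctr=9 reg=8
step 14: T0 CAS ⇒ retry; ctr=9 reg=8
step 15: T2 LOAD ⇒ load; ctr=9 reg=9
step 16: T2 CAS ⇒ ok; ctr=10 reg=9
Flip is step 14.

step = 14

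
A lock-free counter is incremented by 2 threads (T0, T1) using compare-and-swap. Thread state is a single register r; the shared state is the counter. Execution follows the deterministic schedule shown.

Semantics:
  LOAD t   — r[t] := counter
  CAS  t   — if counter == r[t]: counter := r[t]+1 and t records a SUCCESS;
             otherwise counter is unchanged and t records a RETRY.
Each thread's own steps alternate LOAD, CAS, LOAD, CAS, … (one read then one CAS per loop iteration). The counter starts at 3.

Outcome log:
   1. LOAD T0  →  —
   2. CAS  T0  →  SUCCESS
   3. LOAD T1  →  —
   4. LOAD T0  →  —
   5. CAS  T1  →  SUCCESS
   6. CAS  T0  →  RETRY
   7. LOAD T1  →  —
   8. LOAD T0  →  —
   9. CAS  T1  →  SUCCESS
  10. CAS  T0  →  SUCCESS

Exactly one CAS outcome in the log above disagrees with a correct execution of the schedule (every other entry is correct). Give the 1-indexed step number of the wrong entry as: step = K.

step = 10

Re-executing:
[1] T0.load  rd  (counter 3, T0.r 3)
[2] T0.cas  hit  (counter 4, T0.r 3)
[3] T1.load  rd  (counter 4, T1.r 4)
[4] T0.load  rd  (counter 4, T0.r 4)
[5] T1.cas  hit  (counter 5, T1.r 4)
[6] T0.cas  miss  (counter 5, T0.r 4)
[7] T1.load  rd  (counter 5, T1.r 5)
[8] T0.load  rd  (counter 5, T0.r 5)
[9] T1.cas  hit  (counter 6, T1.r 5)
[10] T0.cas  miss  (counter 6, T0.r 5)
Flip is step 10.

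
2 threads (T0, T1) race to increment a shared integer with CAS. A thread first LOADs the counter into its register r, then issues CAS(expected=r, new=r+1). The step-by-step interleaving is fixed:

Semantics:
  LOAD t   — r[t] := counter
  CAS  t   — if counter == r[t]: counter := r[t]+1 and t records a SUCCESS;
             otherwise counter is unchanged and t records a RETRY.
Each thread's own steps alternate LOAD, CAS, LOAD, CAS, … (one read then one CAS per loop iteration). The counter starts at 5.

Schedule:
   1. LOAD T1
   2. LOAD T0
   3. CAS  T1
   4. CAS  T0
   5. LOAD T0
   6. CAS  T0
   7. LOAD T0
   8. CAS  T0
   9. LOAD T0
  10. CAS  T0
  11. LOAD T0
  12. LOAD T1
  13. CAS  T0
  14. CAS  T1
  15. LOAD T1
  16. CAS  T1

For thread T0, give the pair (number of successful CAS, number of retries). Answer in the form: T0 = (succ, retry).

T1 LOAD — after: cnt=5, r=5 — load
T0 LOAD — after: cnt=5, r=5 — load
T1 CAS — after: cnt=6, r=5 — ok
T0 CAS — after: cnt=6, r=5 — retry
T0 LOAD — after: cnt=6, r=6 — load
T0 CAS — after: cnt=7, r=6 — ok
T0 LOAD — after: cnt=7, r=7 — load
T0 CAS — after: cnt=8, r=7 — ok
T0 LOAD — after: cnt=8, r=8 — load
T0 CAS — after: cnt=9, r=8 — ok
T0 LOAD — after: cnt=9, r=9 — load
T1 LOAD — after: cnt=9, r=9 — load
T0 CAS — after: cnt=10, r=9 — ok
T1 CAS — after: cnt=10, r=9 — retry
T1 LOAD — after: cnt=10, r=10 — load
T1 CAS — after: cnt=11, r=10 — ok

T0 = (4, 1)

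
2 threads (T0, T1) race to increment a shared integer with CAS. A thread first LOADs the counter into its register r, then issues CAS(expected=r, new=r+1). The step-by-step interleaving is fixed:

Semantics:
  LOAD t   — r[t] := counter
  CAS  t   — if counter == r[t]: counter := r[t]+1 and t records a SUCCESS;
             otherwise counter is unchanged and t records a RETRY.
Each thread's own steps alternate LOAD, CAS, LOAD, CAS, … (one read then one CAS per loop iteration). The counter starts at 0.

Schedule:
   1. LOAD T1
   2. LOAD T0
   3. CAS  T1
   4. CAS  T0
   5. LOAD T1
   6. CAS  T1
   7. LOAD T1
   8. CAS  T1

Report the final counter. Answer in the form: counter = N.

T1 LOAD — after: cnt=0, r=0 — load
T0 LOAD — after: cnt=0, r=0 — load
T1 CAS — after: cnt=1, r=0 — ok
T0 CAS — after: cnt=1, r=0 — retry
T1 LOAD — after: cnt=1, r=1 — load
T1 CAS — after: cnt=2, r=1 — ok
T1 LOAD — after: cnt=2, r=2 — load
T1 CAS — after: cnt=3, r=2 — ok

counter = 3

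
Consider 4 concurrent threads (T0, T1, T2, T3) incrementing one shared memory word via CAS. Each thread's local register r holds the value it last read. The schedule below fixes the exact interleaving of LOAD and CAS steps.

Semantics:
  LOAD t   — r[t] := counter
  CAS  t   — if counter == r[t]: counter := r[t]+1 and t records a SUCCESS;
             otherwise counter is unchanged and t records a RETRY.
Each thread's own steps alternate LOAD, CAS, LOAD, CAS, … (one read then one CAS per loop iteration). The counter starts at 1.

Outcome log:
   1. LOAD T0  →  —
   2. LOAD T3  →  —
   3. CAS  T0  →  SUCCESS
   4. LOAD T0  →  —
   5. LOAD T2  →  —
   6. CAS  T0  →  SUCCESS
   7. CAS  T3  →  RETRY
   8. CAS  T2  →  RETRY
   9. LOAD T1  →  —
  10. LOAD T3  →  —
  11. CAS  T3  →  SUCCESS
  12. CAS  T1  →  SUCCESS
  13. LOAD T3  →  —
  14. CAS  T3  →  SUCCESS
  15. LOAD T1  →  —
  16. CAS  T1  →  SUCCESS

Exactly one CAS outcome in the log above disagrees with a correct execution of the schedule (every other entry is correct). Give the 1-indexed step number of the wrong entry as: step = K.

Reference trace:
1. LOAD T0 → mem=1 r[T0]=1 [LOAD]
2. LOAD T3 → mem=1 r[T3]=1 [LOAD]
3. CAS T0 → mem=2 r[T0]=1 [OK]
4. LOAD T0 → mem=2 r[T0]=2 [LOAD]
5. LOAD T2 → mem=2 r[T2]=2 [LOAD]
6. CAS T0 → mem=3 r[T0]=2 [OK]
7. CAS T3 → mem=3 r[T3]=1 [RETRY]
8. CAS T2 → mem=3 r[T2]=2 [RETRY]
9. LOAD T1 → mem=3 r[T1]=3 [LOAD]
10. LOAD T3 → mem=3 r[T3]=3 [LOAD]
11. CAS T3 → mem=4 r[T3]=3 [OK]
12. CAS T1 → mem=4 r[T1]=3 [RETRY]
13. LOAD T3 → mem=4 r[T3]=4 [LOAD]
14. CAS T3 → mem=5 r[T3]=4 [OK]
15. LOAD T1 → mem=5 r[T1]=5 [LOAD]
16. CAS T1 → mem=6 r[T1]=5 [OK]
Log disagrees first at step 12.

step = 12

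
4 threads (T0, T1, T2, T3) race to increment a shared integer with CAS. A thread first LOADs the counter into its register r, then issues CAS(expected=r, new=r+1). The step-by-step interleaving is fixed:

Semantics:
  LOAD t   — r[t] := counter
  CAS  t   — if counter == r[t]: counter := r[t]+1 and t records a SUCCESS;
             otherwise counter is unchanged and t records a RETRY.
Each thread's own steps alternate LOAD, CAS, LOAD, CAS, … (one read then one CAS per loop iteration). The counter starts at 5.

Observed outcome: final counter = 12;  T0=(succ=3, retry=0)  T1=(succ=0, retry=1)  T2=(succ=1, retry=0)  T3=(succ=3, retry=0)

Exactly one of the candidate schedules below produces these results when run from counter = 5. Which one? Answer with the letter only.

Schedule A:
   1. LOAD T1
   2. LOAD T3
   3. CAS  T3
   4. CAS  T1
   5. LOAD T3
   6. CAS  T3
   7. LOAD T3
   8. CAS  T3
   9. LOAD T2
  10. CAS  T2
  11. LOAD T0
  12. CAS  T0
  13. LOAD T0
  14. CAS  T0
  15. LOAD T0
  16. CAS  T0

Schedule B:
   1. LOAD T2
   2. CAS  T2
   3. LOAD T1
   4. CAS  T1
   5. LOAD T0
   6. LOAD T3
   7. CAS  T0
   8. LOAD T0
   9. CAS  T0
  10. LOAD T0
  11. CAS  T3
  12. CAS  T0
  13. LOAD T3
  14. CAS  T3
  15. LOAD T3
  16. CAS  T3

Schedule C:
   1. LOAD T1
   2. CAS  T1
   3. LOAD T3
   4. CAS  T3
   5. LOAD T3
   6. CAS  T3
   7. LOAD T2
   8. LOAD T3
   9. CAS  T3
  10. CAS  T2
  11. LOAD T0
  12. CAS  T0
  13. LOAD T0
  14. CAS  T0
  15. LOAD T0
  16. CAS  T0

Tracing schedule A:
step 1: T1 LOAD ⇒ load; ctr=5 reg=5
step 2: T3 LOAD ⇒ load; ctr=5 reg=5
step 3: T3 CAS ⇒ ok; ctr=6 reg=5
step 4: T1 CAS ⇒ retry; ctr=6 reg=5
step 5: T3 LOAD ⇒ load; ctr=6 reg=6
step 6: T3 CAS ⇒ ok; ctr=7 reg=6
step 7: T3 LOAD ⇒ load; ctr=7 reg=7
step 8: T3 CAS ⇒ ok; ctr=8 reg=7
step 9: T2 LOAD ⇒ load; ctr=8 reg=8
step 10: T2 CAS ⇒ ok; ctr=9 reg=8
step 11: T0 LOAD ⇒ load; ctr=9 reg=9
step 12: T0 CAS ⇒ ok; ctr=10 reg=9
step 13: T0 LOAD ⇒ load; ctr=10 reg=10
step 14: T0 CAS ⇒ ok; ctr=11 reg=10
step 15: T0 LOAD ⇒ load; ctr=11 reg=11
step 16: T0 CAS ⇒ ok; ctr=12 reg=11

A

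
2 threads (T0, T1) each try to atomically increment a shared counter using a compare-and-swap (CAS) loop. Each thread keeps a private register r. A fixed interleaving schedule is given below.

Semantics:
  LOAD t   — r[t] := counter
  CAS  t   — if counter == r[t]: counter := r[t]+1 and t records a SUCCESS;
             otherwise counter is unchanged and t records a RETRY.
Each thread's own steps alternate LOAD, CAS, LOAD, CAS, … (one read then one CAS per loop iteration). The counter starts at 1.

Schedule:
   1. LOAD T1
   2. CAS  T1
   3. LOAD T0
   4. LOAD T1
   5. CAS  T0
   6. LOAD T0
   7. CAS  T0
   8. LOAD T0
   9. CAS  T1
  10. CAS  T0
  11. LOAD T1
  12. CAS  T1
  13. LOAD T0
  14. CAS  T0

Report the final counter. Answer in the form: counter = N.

   1) LOAD T1:  M=1  r_T1=1
   2) CAS  T1:  M=2  r_T1=1 ✓
   3) LOAD T0:  M=2  r_T0=2
   4) LOAD T1:  M=2  r_T1=2
   5) CAS  T0:  M=3  r_T0=2 ✓
   6) LOAD T0:  M=3  r_T0=3
   7) CAS  T0:  M=4  r_T0=3 ✓
   8) LOAD T0:  M=4  r_T0=4
   9) CAS  T1:  M=4  r_T1=2 ✗
  10) CAS  T0:  M=5  r_T0=4 ✓
  11) LOAD T1:  M=5  r_T1=5
  12) CAS  T1:  M=6  r_T1=5 ✓
  13) LOAD T0:  M=6  r_T0=6
  14) CAS  T0:  M=7  r_T0=6 ✓

counter = 7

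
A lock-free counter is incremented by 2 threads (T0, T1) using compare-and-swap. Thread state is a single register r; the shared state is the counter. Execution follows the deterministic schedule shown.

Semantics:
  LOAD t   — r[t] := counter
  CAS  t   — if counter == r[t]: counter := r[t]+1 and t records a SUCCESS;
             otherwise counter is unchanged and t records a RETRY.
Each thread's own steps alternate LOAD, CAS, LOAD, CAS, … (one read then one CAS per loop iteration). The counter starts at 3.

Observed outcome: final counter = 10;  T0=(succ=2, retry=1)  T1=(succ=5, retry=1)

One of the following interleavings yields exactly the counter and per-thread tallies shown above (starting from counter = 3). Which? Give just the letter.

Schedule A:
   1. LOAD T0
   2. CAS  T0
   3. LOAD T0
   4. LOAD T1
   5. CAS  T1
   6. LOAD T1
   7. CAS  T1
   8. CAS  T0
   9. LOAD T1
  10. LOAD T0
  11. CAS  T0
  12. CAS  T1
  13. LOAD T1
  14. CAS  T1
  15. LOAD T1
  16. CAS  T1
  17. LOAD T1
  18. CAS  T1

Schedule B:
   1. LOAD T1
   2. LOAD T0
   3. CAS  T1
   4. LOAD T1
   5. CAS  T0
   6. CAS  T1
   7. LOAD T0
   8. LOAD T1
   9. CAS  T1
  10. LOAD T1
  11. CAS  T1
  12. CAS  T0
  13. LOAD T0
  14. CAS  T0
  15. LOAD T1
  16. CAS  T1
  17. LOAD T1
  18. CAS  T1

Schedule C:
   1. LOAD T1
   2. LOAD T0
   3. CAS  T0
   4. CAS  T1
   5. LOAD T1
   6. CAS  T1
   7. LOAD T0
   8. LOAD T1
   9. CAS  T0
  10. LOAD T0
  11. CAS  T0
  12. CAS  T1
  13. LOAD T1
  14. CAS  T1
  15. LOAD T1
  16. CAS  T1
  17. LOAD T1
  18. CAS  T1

A

Simulating candidate A:
step 1: T0 LOAD ⇒ load; ctr=3 reg=3
step 2: T0 CAS ⇒ ok; ctr=4 reg=3
step 3: T0 LOAD ⇒ load; ctr=4 reg=4
step 4: T1 LOAD ⇒ load; ctr=4 reg=4
step 5: T1 CAS ⇒ ok; ctr=5 reg=4
step 6: T1 LOAD ⇒ load; ctr=5 reg=5
step 7: T1 CAS ⇒ ok; ctr=6 reg=5
step 8: T0 CAS ⇒ retry; ctr=6 reg=4
step 9: T1 LOAD ⇒ load; ctr=6 reg=6
step 10: T0 LOAD ⇒ load; ctr=6 reg=6
step 11: T0 CAS ⇒ ok; ctr=7 reg=6
step 12: T1 CAS ⇒ retry; ctr=7 reg=6
step 13: T1 LOAD ⇒ load; ctr=7 reg=7
step 14: T1 CAS ⇒ ok; ctr=8 reg=7
step 15: T1 LOAD ⇒ load; ctr=8 reg=8
step 16: T1 CAS ⇒ ok; ctr=9 reg=8
step 17: T1 LOAD ⇒ load; ctr=9 reg=9
step 18: T1 CAS ⇒ ok; ctr=10 reg=9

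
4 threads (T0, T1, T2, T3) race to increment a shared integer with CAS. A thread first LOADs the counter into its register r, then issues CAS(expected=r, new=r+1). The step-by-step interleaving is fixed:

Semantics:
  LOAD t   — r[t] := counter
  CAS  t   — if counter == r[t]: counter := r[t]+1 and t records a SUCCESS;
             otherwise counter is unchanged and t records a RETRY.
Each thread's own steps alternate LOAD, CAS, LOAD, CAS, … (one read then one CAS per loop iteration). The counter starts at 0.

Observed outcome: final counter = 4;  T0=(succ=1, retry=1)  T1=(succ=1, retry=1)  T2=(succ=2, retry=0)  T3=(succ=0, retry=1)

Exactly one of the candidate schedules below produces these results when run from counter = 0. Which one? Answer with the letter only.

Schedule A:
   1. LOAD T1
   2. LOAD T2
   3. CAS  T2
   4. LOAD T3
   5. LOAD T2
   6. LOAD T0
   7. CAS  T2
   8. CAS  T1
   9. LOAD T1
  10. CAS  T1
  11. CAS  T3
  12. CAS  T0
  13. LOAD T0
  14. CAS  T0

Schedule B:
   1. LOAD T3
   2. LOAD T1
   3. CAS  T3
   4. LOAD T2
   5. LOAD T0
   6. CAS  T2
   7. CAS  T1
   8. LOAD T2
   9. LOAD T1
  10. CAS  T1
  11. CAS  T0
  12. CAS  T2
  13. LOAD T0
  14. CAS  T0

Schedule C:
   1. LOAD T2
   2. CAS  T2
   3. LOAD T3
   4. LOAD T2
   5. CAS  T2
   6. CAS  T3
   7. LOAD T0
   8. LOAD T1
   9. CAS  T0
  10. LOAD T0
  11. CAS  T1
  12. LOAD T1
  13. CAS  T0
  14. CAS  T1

A

Tracing schedule A:
step 1: T1 LOAD ⇒ load; ctr=0 reg=0
step 2: T2 LOAD ⇒ load; ctr=0 reg=0
step 3: T2 CAS ⇒ ok; ctr=1 reg=0
step 4: T3 LOAD ⇒ load; ctr=1 reg=1
step 5: T2 LOAD ⇒ load; ctr=1 reg=1
step 6: T0 LOAD ⇒ load; ctr=1 reg=1
step 7: T2 CAS ⇒ ok; ctr=2 reg=1
step 8: T1 CAS ⇒ retry; ctr=2 reg=0
step 9: T1 LOAD ⇒ load; ctr=2 reg=2
step 10: T1 CAS ⇒ ok; ctr=3 reg=2
step 11: T3 CAS ⇒ retry; ctr=3 reg=1
step 12: T0 CAS ⇒ retry; ctr=3 reg=1
step 13: T0 LOAD ⇒ load; ctr=3 reg=3
step 14: T0 CAS ⇒ ok; ctr=4 reg=3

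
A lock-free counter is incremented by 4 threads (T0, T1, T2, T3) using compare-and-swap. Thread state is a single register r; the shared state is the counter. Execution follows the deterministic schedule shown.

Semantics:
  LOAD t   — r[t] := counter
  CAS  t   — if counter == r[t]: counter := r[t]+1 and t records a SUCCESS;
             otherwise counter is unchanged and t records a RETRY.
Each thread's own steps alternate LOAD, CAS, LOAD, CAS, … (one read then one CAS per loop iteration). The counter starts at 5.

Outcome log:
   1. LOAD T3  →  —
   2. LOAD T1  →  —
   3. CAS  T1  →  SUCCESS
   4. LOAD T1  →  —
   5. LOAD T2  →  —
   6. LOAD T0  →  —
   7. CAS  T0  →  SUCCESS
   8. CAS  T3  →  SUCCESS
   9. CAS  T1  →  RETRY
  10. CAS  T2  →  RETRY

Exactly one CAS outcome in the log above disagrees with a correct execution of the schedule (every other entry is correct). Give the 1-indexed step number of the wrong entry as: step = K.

Correct run:
1. LOAD T3 → mem=5 r[T3]=5 [LOAD]
2. LOAD T1 → mem=5 r[T1]=5 [LOAD]
3. CAS T1 → mem=6 r[T1]=5 [OK]
4. LOAD T1 → mem=6 r[T1]=6 [LOAD]
5. LOAD T2 → mem=6 r[T2]=6 [LOAD]
6. LOAD T0 → mem=6 r[T0]=6 [LOAD]
7. CAS T0 → mem=7 r[T0]=6 [OK]
8. CAS T3 → mem=7 r[T3]=5 [RETRY]
9. CAS T1 → mem=7 r[T1]=6 [RETRY]
10. CAS T2 → mem=7 r[T2]=6 [RETRY]
Flip is step 8.

step = 8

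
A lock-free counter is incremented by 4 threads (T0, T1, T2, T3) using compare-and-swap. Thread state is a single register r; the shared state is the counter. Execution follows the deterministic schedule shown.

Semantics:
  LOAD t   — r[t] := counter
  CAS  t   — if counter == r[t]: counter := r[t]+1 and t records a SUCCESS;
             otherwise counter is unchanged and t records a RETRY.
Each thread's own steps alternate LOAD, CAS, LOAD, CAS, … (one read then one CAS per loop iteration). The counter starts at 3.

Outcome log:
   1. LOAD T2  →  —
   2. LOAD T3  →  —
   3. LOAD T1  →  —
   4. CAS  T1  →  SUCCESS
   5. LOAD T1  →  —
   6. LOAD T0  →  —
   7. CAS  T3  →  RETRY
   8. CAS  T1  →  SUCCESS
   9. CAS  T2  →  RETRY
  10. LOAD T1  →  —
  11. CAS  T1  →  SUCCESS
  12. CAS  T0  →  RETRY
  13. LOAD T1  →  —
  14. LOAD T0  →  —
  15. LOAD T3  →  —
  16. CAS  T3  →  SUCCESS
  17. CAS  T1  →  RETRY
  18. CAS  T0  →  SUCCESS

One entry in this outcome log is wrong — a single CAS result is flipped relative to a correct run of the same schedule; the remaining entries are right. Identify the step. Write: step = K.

Correct run:
[1] T2.load  rd  (counter 3, T2.r 3)
[2] T3.load  rd  (counter 3, T3.r 3)
[3] T1.load  rd  (counter 3, T1.r 3)
[4] T1.cas  hit  (counter 4, T1.r 3)
[5] T1.load  rd  (counter 4, T1.r 4)
[6] T0.load  rd  (counter 4, T0.r 4)
[7] T3.cas  miss  (counter 4, T3.r 3)
[8] T1.cas  hit  (counter 5, T1.r 4)
[9] T2.cas  miss  (counter 5, T2.r 3)
[10] T1.load  rd  (counter 5, T1.r 5)
[11] T1.cas  hit  (counter 6, T1.r 5)
[12] T0.cas  miss  (counter 6, T0.r 4)
[13] T1.load  rd  (counter 6, T1.r 6)
[14] T0.load  rd  (counter 6, T0.r 6)
[15] T3.load  rd  (counter 6, T3.r 6)
[16] T3.cas  hit  (counter 7, T3.r 6)
[17] T1.cas  miss  (counter 7, T1.r 6)
[18] T0.cas  miss  (counter 7, T0.r 6)
Log disagrees first at step 18.

step = 18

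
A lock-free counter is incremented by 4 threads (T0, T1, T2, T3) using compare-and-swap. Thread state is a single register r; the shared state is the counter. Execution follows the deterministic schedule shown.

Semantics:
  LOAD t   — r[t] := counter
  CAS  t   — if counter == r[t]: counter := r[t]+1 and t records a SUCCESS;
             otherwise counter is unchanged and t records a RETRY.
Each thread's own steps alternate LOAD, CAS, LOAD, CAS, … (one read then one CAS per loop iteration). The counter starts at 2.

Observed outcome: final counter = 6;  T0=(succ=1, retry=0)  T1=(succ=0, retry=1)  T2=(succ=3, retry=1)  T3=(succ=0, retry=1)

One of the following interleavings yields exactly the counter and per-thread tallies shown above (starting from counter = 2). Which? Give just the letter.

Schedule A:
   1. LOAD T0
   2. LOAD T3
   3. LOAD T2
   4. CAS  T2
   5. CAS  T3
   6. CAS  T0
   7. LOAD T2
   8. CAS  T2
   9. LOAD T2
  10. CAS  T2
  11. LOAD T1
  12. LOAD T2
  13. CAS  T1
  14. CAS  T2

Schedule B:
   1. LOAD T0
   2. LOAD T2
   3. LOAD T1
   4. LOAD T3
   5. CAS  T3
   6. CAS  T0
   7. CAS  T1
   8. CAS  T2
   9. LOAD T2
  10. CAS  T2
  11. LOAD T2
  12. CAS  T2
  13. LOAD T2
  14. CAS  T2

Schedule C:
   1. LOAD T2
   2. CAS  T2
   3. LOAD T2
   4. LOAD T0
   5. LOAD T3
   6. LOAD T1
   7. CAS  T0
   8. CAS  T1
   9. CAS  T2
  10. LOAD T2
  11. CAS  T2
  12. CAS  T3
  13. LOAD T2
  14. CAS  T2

Run C:
[1] T2.load  rd  (counter 2, T2.r 2)
[2] T2.cas  hit  (counter 3, T2.r 2)
[3] T2.load  rd  (counter 3, T2.r 3)
[4] T0.load  rd  (counter 3, T0.r 3)
[5] T3.load  rd  (counter 3, T3.r 3)
[6] T1.load  rd  (counter 3, T1.r 3)
[7] T0.cas  hit  (counter 4, T0.r 3)
[8] T1.cas  miss  (counter 4, T1.r 3)
[9] T2.cas  miss  (counter 4, T2.r 3)
[10] T2.load  rd  (counter 4, T2.r 4)
[11] T2.cas  hit  (counter 5, T2.r 4)
[12] T3.cas  miss  (counter 5, T3.r 3)
[13] T2.load  rd  (counter 5, T2.r 5)
[14] T2.cas  hit  (counter 6, T2.r 5)

C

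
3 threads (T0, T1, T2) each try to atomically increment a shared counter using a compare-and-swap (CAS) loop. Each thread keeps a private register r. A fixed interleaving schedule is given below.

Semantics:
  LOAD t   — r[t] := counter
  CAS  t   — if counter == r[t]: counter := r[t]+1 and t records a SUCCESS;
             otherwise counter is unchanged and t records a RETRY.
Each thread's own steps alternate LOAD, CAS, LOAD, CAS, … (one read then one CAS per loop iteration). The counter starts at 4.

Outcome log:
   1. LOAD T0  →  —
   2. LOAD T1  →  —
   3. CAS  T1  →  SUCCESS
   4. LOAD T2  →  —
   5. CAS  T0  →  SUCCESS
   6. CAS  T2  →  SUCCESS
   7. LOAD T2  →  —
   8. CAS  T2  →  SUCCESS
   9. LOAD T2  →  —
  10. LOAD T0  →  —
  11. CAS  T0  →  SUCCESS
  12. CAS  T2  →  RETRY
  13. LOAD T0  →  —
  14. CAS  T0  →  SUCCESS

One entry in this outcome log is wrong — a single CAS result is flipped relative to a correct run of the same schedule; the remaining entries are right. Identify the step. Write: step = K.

step = 5

Correct run:
step 1: T0 LOAD ⇒ load; ctr=4 reg=4
step 2: T1 LOAD ⇒ load; ctr=4 reg=4
step 3: T1 CAS ⇒ ok; ctr=5 reg=4
step 4: T2 LOAD ⇒ load; ctr=5 reg=5
step 5: T0 CAS ⇒ retry; ctr=5 reg=4
step 6: T2 CAS ⇒ ok; ctr=6 reg=5
step 7: T2 LOAD ⇒ load; ctr=6 reg=6
step 8: T2 CAS ⇒ ok; ctr=7 reg=6
step 9: T2 LOAD ⇒ load; ctr=7 reg=7
step 10: T0 LOAD ⇒ load; ctr=7 reg=7
step 11: T0 CAS ⇒ ok; ctr=8 reg=7
step 12: T2 CAS ⇒ retry; ctr=8 reg=7
step 13: T0 LOAD ⇒ load; ctr=8 reg=8
step 14: T0 CAS ⇒ ok; ctr=9 reg=8
Flip is step 5.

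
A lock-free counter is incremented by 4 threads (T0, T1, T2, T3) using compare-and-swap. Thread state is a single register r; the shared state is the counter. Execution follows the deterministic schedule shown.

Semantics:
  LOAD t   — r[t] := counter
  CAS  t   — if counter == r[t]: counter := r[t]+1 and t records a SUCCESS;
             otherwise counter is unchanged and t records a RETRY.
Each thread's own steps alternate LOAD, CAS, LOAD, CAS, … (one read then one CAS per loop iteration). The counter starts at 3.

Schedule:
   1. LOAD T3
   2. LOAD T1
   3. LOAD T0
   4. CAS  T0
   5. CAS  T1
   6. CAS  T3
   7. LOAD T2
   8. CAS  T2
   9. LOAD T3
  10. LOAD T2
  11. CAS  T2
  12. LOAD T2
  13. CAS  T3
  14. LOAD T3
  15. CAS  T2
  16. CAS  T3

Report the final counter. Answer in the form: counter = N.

[1] T3.load  rd  (counter 3, T3.r 3)
[2] T1.load  rd  (counter 3, T1.r 3)
[3] T0.load  rd  (counter 3, T0.r 3)
[4] T0.cas  hit  (counter 4, T0.r 3)
[5] T1.cas  miss  (counter 4, T1.r 3)
[6] T3.cas  miss  (counter 4, T3.r 3)
[7] T2.load  rd  (counter 4, T2.r 4)
[8] T2.cas  hit  (counter 5, T2.r 4)
[9] T3.load  rd  (counter 5, T3.r 5)
[10] T2.load  rd  (counter 5, T2.r 5)
[11] T2.cas  hit  (counter 6, T2.r 5)
[12] T2.load  rd  (counter 6, T2.r 6)
[13] T3.cas  miss  (counter 6, T3.r 5)
[14] T3.load  rd  (counter 6, T3.r 6)
[15] T2.cas  hit  (counter 7, T2.r 6)
[16] T3.cas  miss  (counter 7, T3.r 6)

counter = 7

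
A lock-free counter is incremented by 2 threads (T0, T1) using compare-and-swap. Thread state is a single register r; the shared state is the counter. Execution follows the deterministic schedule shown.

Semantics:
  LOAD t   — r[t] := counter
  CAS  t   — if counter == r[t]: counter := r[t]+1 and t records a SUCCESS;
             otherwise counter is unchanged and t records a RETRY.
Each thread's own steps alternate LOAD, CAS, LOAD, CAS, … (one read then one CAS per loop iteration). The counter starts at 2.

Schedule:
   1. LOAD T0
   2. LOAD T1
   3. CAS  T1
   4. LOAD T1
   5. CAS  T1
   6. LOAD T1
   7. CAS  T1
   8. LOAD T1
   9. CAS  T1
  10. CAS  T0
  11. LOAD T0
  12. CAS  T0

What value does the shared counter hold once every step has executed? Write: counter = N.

counter = 7

[1] T0.load  rd  (counter 2, T0.r 2)
[2] T1.load  rd  (counter 2, T1.r 2)
[3] T1.cas  hit  (counter 3, T1.r 2)
[4] T1.load  rd  (counter 3, T1.r 3)
[5] T1.cas  hit  (counter 4, T1.r 3)
[6] T1.load  rd  (counter 4, T1.r 4)
[7] T1.cas  hit  (counter 5, T1.r 4)
[8] T1.load  rd  (counter 5, T1.r 5)
[9] T1.cas  hit  (counter 6, T1.r 5)
[10] T0.cas  miss  (counter 6, T0.r 2)
[11] T0.load  rd  (counter 6, T0.r 6)
[12] T0.cas  hit  (counter 7, T0.r 6)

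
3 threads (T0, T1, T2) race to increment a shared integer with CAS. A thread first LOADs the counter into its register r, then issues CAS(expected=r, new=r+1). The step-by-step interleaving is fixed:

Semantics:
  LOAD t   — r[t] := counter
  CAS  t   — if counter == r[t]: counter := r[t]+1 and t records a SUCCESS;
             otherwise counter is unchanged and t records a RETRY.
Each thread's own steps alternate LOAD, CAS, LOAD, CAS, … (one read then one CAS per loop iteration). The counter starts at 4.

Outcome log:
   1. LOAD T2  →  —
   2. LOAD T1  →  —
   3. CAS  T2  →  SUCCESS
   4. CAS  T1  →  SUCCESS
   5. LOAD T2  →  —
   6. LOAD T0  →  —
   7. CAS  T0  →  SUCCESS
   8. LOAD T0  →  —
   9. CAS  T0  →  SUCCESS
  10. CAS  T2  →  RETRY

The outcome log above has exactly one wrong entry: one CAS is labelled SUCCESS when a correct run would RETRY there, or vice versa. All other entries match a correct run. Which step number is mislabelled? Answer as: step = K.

step = 4

Correct run:
[1] T2.load  rd  (counter 4, T2.r 4)
[2] T1.load  rd  (counter 4, T1.r 4)
[3] T2.cas  hit  (counter 5, T2.r 4)
[4] T1.cas  miss  (counter 5, T1.r 4)
[5] T2.load  rd  (counter 5, T2.r 5)
[6] T0.load  rd  (counter 5, T0.r 5)
[7] T0.cas  hit  (counter 6, T0.r 5)
[8] T0.load  rd  (counter 6, T0.r 6)
[9] T0.cas  hit  (counter 7, T0.r 6)
[10] T2.cas  miss  (counter 7, T2.r 5)
Mismatch at 4.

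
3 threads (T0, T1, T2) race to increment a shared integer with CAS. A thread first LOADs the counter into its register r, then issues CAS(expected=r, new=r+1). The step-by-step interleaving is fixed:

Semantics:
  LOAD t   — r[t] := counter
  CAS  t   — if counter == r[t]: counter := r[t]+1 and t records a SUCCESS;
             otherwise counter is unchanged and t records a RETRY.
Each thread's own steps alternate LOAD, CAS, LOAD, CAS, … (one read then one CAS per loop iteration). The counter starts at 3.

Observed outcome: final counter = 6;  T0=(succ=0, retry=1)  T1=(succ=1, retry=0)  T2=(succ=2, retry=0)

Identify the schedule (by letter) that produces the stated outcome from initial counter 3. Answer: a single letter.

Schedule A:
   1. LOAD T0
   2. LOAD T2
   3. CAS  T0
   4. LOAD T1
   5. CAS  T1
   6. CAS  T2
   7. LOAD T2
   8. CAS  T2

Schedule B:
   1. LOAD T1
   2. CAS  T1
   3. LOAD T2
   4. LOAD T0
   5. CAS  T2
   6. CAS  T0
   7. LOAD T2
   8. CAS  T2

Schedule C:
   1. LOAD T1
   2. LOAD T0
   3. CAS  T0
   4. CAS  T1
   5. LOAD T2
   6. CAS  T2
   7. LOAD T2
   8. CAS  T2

B

Run B:
   1) LOAD T1:  M=3  r_T1=3
   2) CAS  T1:  M=4  r_T1=3 ✓
   3) LOAD T2:  M=4  r_T2=4
   4) LOAD T0:  M=4  r_T0=4
   5) CAS  T2:  M=5  r_T2=4 ✓
   6) CAS  T0:  M=5  r_T0=4 ✗
   7) LOAD T2:  M=5  r_T2=5
   8) CAS  T2:  M=6  r_T2=5 ✓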